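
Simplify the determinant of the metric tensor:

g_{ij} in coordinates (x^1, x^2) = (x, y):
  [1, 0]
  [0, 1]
For a 2×2 metric: det(g) = g_{11}·g_{22} - g_{12}·g_{21}
= (1)·(1) - (0)·(0)
= 1 - 0
det(g) = 1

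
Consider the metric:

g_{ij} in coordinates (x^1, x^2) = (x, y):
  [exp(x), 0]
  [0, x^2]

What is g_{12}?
With x^1 = x, x^2 = y, g_{12} = g_{xy} is the row-1, column-2 entry of the matrix.
g_{12} = 0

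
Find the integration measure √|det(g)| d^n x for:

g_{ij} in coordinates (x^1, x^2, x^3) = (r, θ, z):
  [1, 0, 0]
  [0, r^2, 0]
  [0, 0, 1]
det(g) = r^2
√|det(g)| = r
Volume element: dV = r dr dθ dz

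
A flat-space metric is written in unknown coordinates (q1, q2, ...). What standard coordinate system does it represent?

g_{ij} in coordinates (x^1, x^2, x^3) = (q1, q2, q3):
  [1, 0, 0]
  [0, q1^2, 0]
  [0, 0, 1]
The line element ds^2 = dq1^2 + q1^2 dq2^2 + dq3^2 is dr^2 + r^2 dθ^2 + dz^2 with q1 = r, q2 = θ, q3 = z.
cylindrical coordinates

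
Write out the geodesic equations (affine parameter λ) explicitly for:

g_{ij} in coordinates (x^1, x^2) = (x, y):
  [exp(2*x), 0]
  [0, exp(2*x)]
Geodesic equation: d^2x^k/dλ^2 + Γ^k_{ij} (dx^i/dλ)(dx^j/dλ) = 0.
Non-zero Christoffel symbols:
Γ^x_{x x} = 1
Γ^x_{y y} = -1
Γ^y_{x y} = 1
Substituting (the symmetric pair Γ^k_{ij}, Γ^k_{ji} combines into a factor 2):
d^2x/dλ^2 + (dx/dλ)^2 - (dy/dλ)^2 = 0
d^2y/dλ^2 + 2 (dx/dλ)(dy/dλ) = 0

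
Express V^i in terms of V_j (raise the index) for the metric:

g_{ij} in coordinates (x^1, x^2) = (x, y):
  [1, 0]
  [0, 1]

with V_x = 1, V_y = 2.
Inverse metric (diagonal): g^{xx} = 1, g^{yy} = 1
V^i = g^{ij} V_j:
V^x = (1)(1) + (0)(2) = 1
V^y = (0)(1) + (1)(2) = 2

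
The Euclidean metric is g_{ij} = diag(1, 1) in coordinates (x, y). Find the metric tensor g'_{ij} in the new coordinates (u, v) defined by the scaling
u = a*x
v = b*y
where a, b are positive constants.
Invert the transformation: x = u/a, y = v/b
g'_{ij} = (∂x^k/∂x'^i)(∂x^l/∂x'^j) g_{kl}; with g_{kl} = δ_{kl} this is Σ_k (∂x^k/∂x'^i)(∂x^k/∂x'^j).
Jacobian: ∂x/∂u = 1/a, ∂x/∂v = 0, ∂y/∂u = 0, ∂y/∂v = 1/b
g'_{uu} = (1/a)(1/a) + (0)(0) = 1/a^2
g'_{uv} = (1/a)(0) + (0)(1/b) = 0
g'_{vv} = (0)(0) + (1/b)(1/b) = 1/b^2
g'_{ij} = diag(1/a^2, 1/b^2)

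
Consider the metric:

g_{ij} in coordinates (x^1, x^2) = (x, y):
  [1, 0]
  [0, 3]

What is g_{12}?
With x^1 = x, x^2 = y, g_{12} = g_{xy} is the row-1, column-2 entry of the matrix.
g_{12} = 0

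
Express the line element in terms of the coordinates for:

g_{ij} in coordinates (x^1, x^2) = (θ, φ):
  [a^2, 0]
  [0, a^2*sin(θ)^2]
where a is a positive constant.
ds^2 = g_{ij} dx^i dx^j; only the non-zero components contribute.
ds^2 = a^2 dθ^2 + a^2*sin(θ)^2 dφ^2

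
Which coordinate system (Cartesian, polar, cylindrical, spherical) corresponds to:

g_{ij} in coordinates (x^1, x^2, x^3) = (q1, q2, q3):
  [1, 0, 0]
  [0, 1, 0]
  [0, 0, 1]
All components are constant and the metric is the identity, i.e. orthonormal rectilinear coordinates.
Cartesian (3D) coordinates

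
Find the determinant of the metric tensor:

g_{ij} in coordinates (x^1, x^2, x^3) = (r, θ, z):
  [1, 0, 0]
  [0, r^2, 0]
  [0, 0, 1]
Diagonal metric: det(g) = g_{11}·g_{22}·g_{33}
= (1)·(r^2)·(1)
det(g) = r^2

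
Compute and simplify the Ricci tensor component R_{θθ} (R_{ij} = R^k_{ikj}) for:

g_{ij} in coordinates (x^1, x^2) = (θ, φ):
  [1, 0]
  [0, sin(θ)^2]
Non-zero Christoffel symbols (Γ^k_{ij} = Γ^k_{ji}):
Γ^θ_{φ φ} = -sin(2*θ)/2
Γ^φ_{θ φ} = 1/tan(θ)
R^θ_{θ θ θ} = 0 (a repeated index in an antisymmetric pair)
R^φ_{θ φ θ} = ∂_φ Γ^φ_{θ θ} - ∂_θ Γ^φ_{θ φ} + Γ^φ_{φ m} Γ^m_{θ θ} - Γ^φ_{θ m} Γ^m_{θ φ}
  = (0) - (-1/sin(θ)^2) + (0) - (1/tan(θ)^2) = 1
R_{θθ} = R^θ_{θ θ θ} + R^φ_{θ φ θ} = (0) + (1) = 1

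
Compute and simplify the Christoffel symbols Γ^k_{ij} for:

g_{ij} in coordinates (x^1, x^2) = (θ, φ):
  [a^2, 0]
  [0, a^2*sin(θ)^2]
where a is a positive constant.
Using Γ^k_{ij} = (1/2) g^{km} (∂_i g_{mj} + ∂_j g_{mi} - ∂_m g_{ij}); the metric is diagonal, so only the m = k term contributes.
Non-zero symbols (using the symmetry Γ^k_{ij} = Γ^k_{ji}):
Γ^θ_{φ φ} = (1/2) g^{θθ} (∂_φ g_{θφ} + ∂_φ g_{θφ} - ∂_θ g_{φφ}) = (1/2)(1/a^2)((0) + (0) - (a^2*sin(2*θ))) = -sin(2*θ)/2
Γ^φ_{θ φ} = (1/2) g^{φφ} (∂_θ g_{φφ} + ∂_φ g_{φθ} - ∂_φ g_{θφ}) = (1/2)(1/(a^2*sin(θ)^2))((a^2*sin(2*θ)) + (0) - (0)) = 1/tan(θ)
All other Christoffel symbols are zero.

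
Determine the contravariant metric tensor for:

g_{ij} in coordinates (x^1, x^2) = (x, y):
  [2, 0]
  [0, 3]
The metric is diagonal, so g^{ij} is diagonal with entries 1/g_{ii}: diag(1/2, 1/3).
g^{ij}:
  [1/2, 0]
  [0, 1/3]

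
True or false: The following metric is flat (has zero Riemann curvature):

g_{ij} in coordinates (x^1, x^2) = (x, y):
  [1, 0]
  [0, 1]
All metric components are constant, so every Christoffel symbol vanishes and R^i_{jkl} = 0.
True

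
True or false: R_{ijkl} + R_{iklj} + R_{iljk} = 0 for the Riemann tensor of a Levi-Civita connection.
This is the first (algebraic) Bianchi identity.
True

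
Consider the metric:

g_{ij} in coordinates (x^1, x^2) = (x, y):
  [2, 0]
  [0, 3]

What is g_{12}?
With x^1 = x, x^2 = y, g_{12} = g_{xy} is the row-1, column-2 entry of the matrix.
g_{12} = 0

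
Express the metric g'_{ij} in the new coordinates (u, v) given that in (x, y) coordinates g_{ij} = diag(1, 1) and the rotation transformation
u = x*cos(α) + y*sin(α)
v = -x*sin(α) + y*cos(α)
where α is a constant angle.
Invert the transformation: x = u*cos(α) - v*sin(α), y = u*sin(α) + v*cos(α)
g'_{ij} = (∂x^k/∂x'^i)(∂x^l/∂x'^j) g_{kl}; with g_{kl} = δ_{kl} this is Σ_k (∂x^k/∂x'^i)(∂x^k/∂x'^j).
Jacobian: ∂x/∂u = cos(α), ∂x/∂v = -sin(α), ∂y/∂u = sin(α), ∂y/∂v = cos(α)
g'_{uu} = (cos(α))(cos(α)) + (sin(α))(sin(α)) = 1
g'_{uv} = (cos(α))(-sin(α)) + (sin(α))(cos(α)) = 0
g'_{vv} = (-sin(α))(-sin(α)) + (cos(α))(cos(α)) = 1
g'_{ij} = diag(1, 1)
The Euclidean metric is invariant under rotations.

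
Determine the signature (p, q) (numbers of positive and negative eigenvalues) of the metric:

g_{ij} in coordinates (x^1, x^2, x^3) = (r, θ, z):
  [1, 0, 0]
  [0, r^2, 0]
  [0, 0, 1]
The metric is diagonal, so its eigenvalues are the diagonal entries: 1, r^2, 1 (at a generic point, where coordinate-dependent entries are positive).
3 positive, 0 negative.
(3, 0) - Riemannian (positive definite)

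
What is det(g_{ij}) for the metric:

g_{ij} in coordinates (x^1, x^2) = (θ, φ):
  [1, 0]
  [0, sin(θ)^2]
For a 2×2 metric: det(g) = g_{11}·g_{22} - g_{12}·g_{21}
= (1)·(sin(θ)^2) - (0)·(0)
= sin(θ)^2 - 0
det(g) = sin(θ)^2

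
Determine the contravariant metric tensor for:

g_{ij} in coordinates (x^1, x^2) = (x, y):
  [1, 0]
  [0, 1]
The metric is diagonal, so g^{ij} is diagonal with entries 1/g_{ii}: diag(1, 1).
g^{ij}:
  [1, 0]
  [0, 1]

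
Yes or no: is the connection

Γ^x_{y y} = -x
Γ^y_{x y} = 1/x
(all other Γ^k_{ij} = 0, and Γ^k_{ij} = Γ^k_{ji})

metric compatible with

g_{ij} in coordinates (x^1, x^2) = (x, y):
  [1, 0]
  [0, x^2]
Using ∇_k g_{ij} = ∂_k g_{ij} - Γ^m_{ki} g_{mj} - Γ^m_{kj} g_{im}:
e.g. ∇_x g_{yy} = (2*x) - (x) - (x) = 0
Every component ∇_k g_{ij} vanishes: the connection is metric compatible.
Yes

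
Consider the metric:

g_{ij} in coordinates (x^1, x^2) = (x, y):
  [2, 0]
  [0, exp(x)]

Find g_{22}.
With x^1 = x, x^2 = y, g_{22} = g_{yy} is the row-2, column-2 entry of the matrix.
g_{22} = exp(x)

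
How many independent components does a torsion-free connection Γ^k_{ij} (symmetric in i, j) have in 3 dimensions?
Γ^k_{ij} has n choices for the upper index and n(n+1)/2 independent symmetric lower index pairs.
Total = 3 × 3×4/2 = 3 × 6 = 18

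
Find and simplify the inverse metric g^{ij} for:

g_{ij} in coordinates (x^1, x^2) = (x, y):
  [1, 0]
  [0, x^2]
The metric is diagonal, so g^{ij} is diagonal with entries 1/g_{ii}: diag(1, 1/(x^2)).
g^{ij}:
  [1, 0]
  [0, 1/x^2]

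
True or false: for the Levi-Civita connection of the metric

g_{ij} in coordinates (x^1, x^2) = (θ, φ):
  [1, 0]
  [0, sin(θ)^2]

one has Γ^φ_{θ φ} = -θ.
Γ^φ_{θ φ} = (1/2) g^{φφ} (∂_θ g_{φφ} + ∂_φ g_{φθ} - ∂_φ g_{θφ}) = (1/2)(1/sin(θ)^2)((sin(2*θ)) + (0) - (0)) = 1/tan(θ)
This differs from the proposed value -θ.
False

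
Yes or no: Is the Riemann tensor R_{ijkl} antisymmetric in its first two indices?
R_{ijkl} = -R_{jikl} (follows from metric compatibility).
Yes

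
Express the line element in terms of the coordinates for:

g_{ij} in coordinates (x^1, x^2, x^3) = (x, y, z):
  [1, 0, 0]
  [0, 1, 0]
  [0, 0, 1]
ds^2 = g_{ij} dx^i dx^j; only the non-zero components contribute.
ds^2 = dx^2 + dy^2 + dz^2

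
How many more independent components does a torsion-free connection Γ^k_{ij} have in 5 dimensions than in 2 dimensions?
Independent components in n dimensions: n × n(n+1)/2 = n^2(n+1)/2.
5D: 5 × 15 = 75
2D: 2 × 3 = 6
Difference = 75 - 6 = 69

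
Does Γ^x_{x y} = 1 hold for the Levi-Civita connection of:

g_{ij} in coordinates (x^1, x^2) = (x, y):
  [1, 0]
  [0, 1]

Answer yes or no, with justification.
Γ^x_{x y} = (1/2) g^{xx} (∂_x g_{xy} + ∂_y g_{xx} - ∂_x g_{xy}) = (1/2)(1)((0) + (0) - (0)) = 0
This differs from the proposed value 1.
No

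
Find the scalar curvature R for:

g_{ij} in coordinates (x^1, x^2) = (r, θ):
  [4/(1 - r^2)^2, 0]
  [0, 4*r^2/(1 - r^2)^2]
Non-zero Christoffel symbols (Γ^k_{ij} = Γ^k_{ji}):
Γ^r_{r r} = 2*r/(1 - r^2)
Γ^r_{θ θ} = (r^3 + r)/(r^2 - 1)
Γ^θ_{r θ} = (-r^2 - 1)/(r^3 - r)
Ricci tensor (R_{ij} = R^k_{ikj}): R_{rr} = -4/(r^2 - 1)^2, R_{rθ} = 0, R_{θθ} = -4*r^2/(r^2 - 1)^2
Inverse metric: g^{rr} = (1 - r^2)^2/4, g^{θθ} = (1 - r^2)^2/(4*r^2)
R = g^{ij} R_{ij} = ((1 - r^2)^2/4)(-4/(r^2 - 1)^2) + ((1 - r^2)^2/(4*r^2))(-4*r^2/(r^2 - 1)^2) = -2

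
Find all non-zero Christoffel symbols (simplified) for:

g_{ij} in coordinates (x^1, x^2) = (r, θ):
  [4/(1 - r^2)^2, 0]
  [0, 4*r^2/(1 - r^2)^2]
Using Γ^k_{ij} = (1/2) g^{km} (∂_i g_{mj} + ∂_j g_{mi} - ∂_m g_{ij}); the metric is diagonal, so only the m = k term contributes.
Non-zero symbols (using the symmetry Γ^k_{ij} = Γ^k_{ji}):
Γ^r_{r r} = (1/2) g^{rr} (∂_r g_{rr} + ∂_r g_{rr} - ∂_r g_{rr}) = (1/2)((1 - r^2)^2/4)((16*r/(1 - r^2)^3) + (16*r/(1 - r^2)^3) - (16*r/(1 - r^2)^3)) = 2*r/(1 - r^2)
Γ^r_{θ θ} = (1/2) g^{rr} (∂_θ g_{rθ} + ∂_θ g_{rθ} - ∂_r g_{θθ}) = (1/2)((1 - r^2)^2/4)((0) + (0) - (-8*(r^3 + r)/(r^2 - 1)^3)) = (r^3 + r)/(r^2 - 1)
Γ^θ_{r θ} = (1/2) g^{θθ} (∂_r g_{θθ} + ∂_θ g_{θr} - ∂_θ g_{rθ}) = (1/2)((1 - r^2)^2/(4*r^2))((-8*(r^3 + r)/(r^2 - 1)^3) + (0) - (0)) = (-r^2 - 1)/(r^3 - r)
All other Christoffel symbols are zero.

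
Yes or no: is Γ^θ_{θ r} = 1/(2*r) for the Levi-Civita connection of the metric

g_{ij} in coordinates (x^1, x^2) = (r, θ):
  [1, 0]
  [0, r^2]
Γ^θ_{θ r} = (1/2) g^{θθ} (∂_θ g_{θr} + ∂_r g_{θθ} - ∂_θ g_{θr}) = (1/2)(1/r^2)((0) + (2*r) - (0)) = 1/r
This differs from the proposed value 1/(2*r).
No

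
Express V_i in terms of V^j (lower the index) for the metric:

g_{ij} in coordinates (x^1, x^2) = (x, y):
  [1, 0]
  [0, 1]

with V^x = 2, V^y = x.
V_i = g_{ij} V^j:
V_x = (1)(2) + (0)(x) = 2
V_y = (0)(2) + (1)(x) = x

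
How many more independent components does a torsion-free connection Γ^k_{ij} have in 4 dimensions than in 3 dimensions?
Independent components in n dimensions: n × n(n+1)/2 = n^2(n+1)/2.
4D: 4 × 10 = 40
3D: 3 × 6 = 18
Difference = 40 - 18 = 22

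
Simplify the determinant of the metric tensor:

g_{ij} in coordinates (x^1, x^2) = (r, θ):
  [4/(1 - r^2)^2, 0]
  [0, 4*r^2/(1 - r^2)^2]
For a 2×2 metric: det(g) = g_{11}·g_{22} - g_{12}·g_{21}
= (4/(1 - r^2)^2)·(4*r^2/(1 - r^2)^2) - (0)·(0)
= 16*r^2/(1 - r^2)^4 - 0
det(g) = 16*r^2/(1 - r^2)^4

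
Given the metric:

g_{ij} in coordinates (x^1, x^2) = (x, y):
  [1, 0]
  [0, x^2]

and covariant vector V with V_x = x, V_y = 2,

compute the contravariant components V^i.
Inverse metric (diagonal): g^{xx} = 1, g^{yy} = 1/x^2
V^i = g^{ij} V_j:
V^x = (1)(x) + (0)(2) = x
V^y = (0)(x) + (1/x^2)(2) = 2/x^2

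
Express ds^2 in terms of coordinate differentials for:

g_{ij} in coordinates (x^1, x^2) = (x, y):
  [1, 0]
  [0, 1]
ds^2 = g_{ij} dx^i dx^j; only the non-zero components contribute.
ds^2 = dx^2 + dy^2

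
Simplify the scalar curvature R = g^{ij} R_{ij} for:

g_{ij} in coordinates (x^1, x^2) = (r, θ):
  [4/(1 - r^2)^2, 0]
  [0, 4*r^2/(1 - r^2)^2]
Non-zero Christoffel symbols (Γ^k_{ij} = Γ^k_{ji}):
Γ^r_{r r} = 2*r/(1 - r^2)
Γ^r_{θ θ} = (r^3 + r)/(r^2 - 1)
Γ^θ_{r θ} = (-r^2 - 1)/(r^3 - r)
Ricci tensor (R_{ij} = R^k_{ikj}): R_{rr} = -4/(r^2 - 1)^2, R_{rθ} = 0, R_{θθ} = -4*r^2/(r^2 - 1)^2
Inverse metric: g^{rr} = (1 - r^2)^2/4, g^{θθ} = (1 - r^2)^2/(4*r^2)
R = g^{ij} R_{ij} = ((1 - r^2)^2/4)(-4/(r^2 - 1)^2) + ((1 - r^2)^2/(4*r^2))(-4*r^2/(r^2 - 1)^2) = -2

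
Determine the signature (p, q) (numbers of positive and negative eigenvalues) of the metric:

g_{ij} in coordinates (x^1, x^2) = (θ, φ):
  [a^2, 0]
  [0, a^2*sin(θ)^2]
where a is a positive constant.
The metric is diagonal, so its eigenvalues are the diagonal entries: a^2, a^2*sin(θ)^2 (at a generic point, where coordinate-dependent entries are positive).
2 positive, 0 negative.
(2, 0) - Riemannian (positive definite)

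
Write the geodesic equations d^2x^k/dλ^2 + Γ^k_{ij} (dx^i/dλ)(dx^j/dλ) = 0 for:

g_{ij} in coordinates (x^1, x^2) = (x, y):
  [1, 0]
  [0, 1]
Geodesic equation: d^2x^k/dλ^2 + Γ^k_{ij} (dx^i/dλ)(dx^j/dλ) = 0.
All Christoffel symbols vanish, so the geodesics are straight lines:
d^2x/dλ^2 = 0
d^2y/dλ^2 = 0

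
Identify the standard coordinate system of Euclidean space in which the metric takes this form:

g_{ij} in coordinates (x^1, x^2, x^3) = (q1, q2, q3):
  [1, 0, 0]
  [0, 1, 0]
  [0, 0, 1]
All components are constant and the metric is the identity, i.e. orthonormal rectilinear coordinates.
Cartesian (3D) coordinates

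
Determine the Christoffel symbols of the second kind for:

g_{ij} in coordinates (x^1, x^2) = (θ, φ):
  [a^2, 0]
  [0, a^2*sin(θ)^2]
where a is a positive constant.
Using Γ^k_{ij} = (1/2) g^{km} (∂_i g_{mj} + ∂_j g_{mi} - ∂_m g_{ij}); the metric is diagonal, so only the m = k term contributes.
Non-zero symbols (using the symmetry Γ^k_{ij} = Γ^k_{ji}):
Γ^θ_{φ φ} = (1/2) g^{θθ} (∂_φ g_{θφ} + ∂_φ g_{θφ} - ∂_θ g_{φφ}) = (1/2)(1/a^2)((0) + (0) - (a^2*sin(2*θ))) = -sin(2*θ)/2
Γ^φ_{θ φ} = (1/2) g^{φφ} (∂_θ g_{φφ} + ∂_φ g_{φθ} - ∂_φ g_{θφ}) = (1/2)(1/(a^2*sin(θ)^2))((a^2*sin(2*θ)) + (0) - (0)) = 1/tan(θ)
All other Christoffel symbols are zero.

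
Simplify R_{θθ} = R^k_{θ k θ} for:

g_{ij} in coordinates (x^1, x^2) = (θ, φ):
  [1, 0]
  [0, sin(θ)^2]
Non-zero Christoffel symbols (Γ^k_{ij} = Γ^k_{ji}):
Γ^θ_{φ φ} = -sin(2*θ)/2
Γ^φ_{θ φ} = 1/tan(θ)
R^θ_{θ θ θ} = 0 (a repeated index in an antisymmetric pair)
R^φ_{θ φ θ} = ∂_φ Γ^φ_{θ θ} - ∂_θ Γ^φ_{θ φ} + Γ^φ_{φ m} Γ^m_{θ θ} - Γ^φ_{θ m} Γ^m_{θ φ}
  = (0) - (-1/sin(θ)^2) + (0) - (1/tan(θ)^2) = 1
R_{θθ} = R^θ_{θ θ θ} + R^φ_{θ φ θ} = (0) + (1) = 1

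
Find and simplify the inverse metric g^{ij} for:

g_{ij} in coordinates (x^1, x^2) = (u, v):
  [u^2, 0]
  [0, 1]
The metric is diagonal, so g^{ij} is diagonal with entries 1/g_{ii}: diag(1/(u^2), 1).
g^{ij}:
  [1/u^2, 0]
  [0, 1]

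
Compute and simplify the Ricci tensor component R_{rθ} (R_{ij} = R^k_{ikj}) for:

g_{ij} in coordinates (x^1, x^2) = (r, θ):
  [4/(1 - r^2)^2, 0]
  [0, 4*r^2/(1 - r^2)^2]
Non-zero Christoffel symbols (Γ^k_{ij} = Γ^k_{ji}):
Γ^r_{r r} = 2*r/(1 - r^2)
Γ^r_{θ θ} = (r^3 + r)/(r^2 - 1)
Γ^θ_{r θ} = (-r^2 - 1)/(r^3 - r)
R^r_{r r θ} = 0 (a repeated index in an antisymmetric pair)
R^θ_{r θ θ} = 0 (a repeated index in an antisymmetric pair)
R_{rθ} = R^r_{r r θ} + R^θ_{r θ θ} = (0) + (0) = 0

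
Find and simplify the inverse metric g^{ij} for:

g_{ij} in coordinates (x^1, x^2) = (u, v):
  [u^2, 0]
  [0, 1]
The metric is diagonal, so g^{ij} is diagonal with entries 1/g_{ii}: diag(1/(u^2), 1).
g^{ij}:
  [1/u^2, 0]
  [0, 1]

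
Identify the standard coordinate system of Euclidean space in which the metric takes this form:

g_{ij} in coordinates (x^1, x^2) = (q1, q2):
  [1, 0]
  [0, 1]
All components are constant and the metric is the identity, i.e. orthonormal rectilinear coordinates.
Cartesian (2D) coordinates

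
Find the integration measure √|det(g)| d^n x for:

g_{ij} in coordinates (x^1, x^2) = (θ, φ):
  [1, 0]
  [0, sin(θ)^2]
det(g) = sin(θ)^2
√|det(g)| = sin(θ) (taking 0 < θ < π so that |sin(θ)| = sin(θ))
Volume element: dV = sin(θ) dθ dφ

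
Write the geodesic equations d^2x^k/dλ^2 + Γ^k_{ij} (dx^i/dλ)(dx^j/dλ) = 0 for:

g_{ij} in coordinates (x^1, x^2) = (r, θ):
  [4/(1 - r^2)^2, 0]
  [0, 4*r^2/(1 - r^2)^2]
Geodesic equation: d^2x^k/dλ^2 + Γ^k_{ij} (dx^i/dλ)(dx^j/dλ) = 0.
Non-zero Christoffel symbols:
Γ^r_{r r} = 2*r/(1 - r^2)
Γ^r_{θ θ} = (r^3 + r)/(r^2 - 1)
Γ^θ_{r θ} = (-r^2 - 1)/(r^3 - r)
Substituting (the symmetric pair Γ^k_{ij}, Γ^k_{ji} combines into a factor 2):
d^2r/dλ^2 + (2*r/(1 - r^2)) (dr/dλ)^2 + ((r^3 + r)/(r^2 - 1)) (dθ/dλ)^2 = 0
d^2θ/dλ^2 + ((-2*r^2 - 2)/(r^3 - r)) (dr/dλ)(dθ/dλ) = 0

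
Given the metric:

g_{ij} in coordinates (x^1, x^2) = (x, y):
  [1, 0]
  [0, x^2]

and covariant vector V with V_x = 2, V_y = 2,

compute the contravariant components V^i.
Inverse metric (diagonal): g^{xx} = 1, g^{yy} = 1/x^2
V^i = g^{ij} V_j:
V^x = (1)(2) + (0)(2) = 2
V^y = (0)(2) + (1/x^2)(2) = 2/x^2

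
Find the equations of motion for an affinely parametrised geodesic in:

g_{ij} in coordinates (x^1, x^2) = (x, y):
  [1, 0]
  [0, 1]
Geodesic equation: d^2x^k/dλ^2 + Γ^k_{ij} (dx^i/dλ)(dx^j/dλ) = 0.
All Christoffel symbols vanish, so the geodesics are straight lines:
d^2x/dλ^2 = 0
d^2y/dλ^2 = 0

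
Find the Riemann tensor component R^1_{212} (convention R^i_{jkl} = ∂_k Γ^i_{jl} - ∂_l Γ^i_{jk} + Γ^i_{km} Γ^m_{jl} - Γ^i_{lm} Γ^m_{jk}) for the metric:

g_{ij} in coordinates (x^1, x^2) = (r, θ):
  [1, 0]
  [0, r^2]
Non-zero Christoffel symbols (Γ^k_{ij} = Γ^k_{ji}):
Γ^r_{θ θ} = -r
Γ^θ_{r θ} = 1/r
R^r_{θ r θ} = ∂_r Γ^r_{θ θ} - ∂_θ Γ^r_{θ r} + Γ^r_{r m} Γ^m_{θ θ} - Γ^r_{θ m} Γ^m_{θ r}
  = (-1) - (0) + (0) - (-1) = 0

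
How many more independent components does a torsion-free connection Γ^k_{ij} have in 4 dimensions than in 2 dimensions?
Independent components in n dimensions: n × n(n+1)/2 = n^2(n+1)/2.
4D: 4 × 10 = 40
2D: 2 × 3 = 6
Difference = 40 - 6 = 34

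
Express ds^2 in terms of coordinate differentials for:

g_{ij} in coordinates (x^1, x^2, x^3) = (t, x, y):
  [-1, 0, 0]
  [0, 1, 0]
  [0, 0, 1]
ds^2 = g_{ij} dx^i dx^j; only the non-zero components contribute.
ds^2 = -dt^2 + dx^2 + dy^2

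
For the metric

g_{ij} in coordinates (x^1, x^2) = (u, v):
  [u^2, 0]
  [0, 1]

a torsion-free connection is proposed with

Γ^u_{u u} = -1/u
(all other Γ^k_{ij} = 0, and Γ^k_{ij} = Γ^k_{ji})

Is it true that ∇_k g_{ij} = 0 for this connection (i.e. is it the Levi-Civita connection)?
Using ∇_k g_{ij} = ∂_k g_{ij} - Γ^m_{ki} g_{mj} - Γ^m_{kj} g_{im}:
∇_u g_{uu} = (2*u) - (-u) - (-u) = 4*u ≠ 0
So the connection is not metric compatible (it is not the Levi-Civita connection).
No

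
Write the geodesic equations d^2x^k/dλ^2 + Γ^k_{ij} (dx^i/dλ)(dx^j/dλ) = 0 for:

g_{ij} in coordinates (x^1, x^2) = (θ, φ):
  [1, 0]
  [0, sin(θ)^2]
Geodesic equation: d^2x^k/dλ^2 + Γ^k_{ij} (dx^i/dλ)(dx^j/dλ) = 0.
Non-zero Christoffel symbols:
Γ^θ_{φ φ} = -sin(2*θ)/2
Γ^φ_{θ φ} = 1/tan(θ)
Substituting (the symmetric pair Γ^k_{ij}, Γ^k_{ji} combines into a factor 2):
d^2θ/dλ^2 - (sin(2*θ)/2) (dφ/dλ)^2 = 0
d^2φ/dλ^2 + (2/tan(θ)) (dθ/dλ)(dφ/dλ) = 0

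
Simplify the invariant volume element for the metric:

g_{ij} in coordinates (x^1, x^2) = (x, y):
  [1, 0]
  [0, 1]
det(g) = 1
√|det(g)| = 1
Volume element: dV = 1 dx dy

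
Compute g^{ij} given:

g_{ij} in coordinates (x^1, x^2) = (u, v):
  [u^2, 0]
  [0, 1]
The metric is diagonal, so g^{ij} is diagonal with entries 1/g_{ii}: diag(1/(u^2), 1).
g^{ij}:
  [1/u^2, 0]
  [0, 1]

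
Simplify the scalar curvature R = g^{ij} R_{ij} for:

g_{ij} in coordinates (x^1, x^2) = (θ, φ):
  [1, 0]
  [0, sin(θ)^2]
Non-zero Christoffel symbols (Γ^k_{ij} = Γ^k_{ji}):
Γ^θ_{φ φ} = -sin(2*θ)/2
Γ^φ_{θ φ} = 1/tan(θ)
Ricci tensor (R_{ij} = R^k_{ikj}): R_{θθ} = 1, R_{θφ} = 0, R_{φφ} = sin(θ)^2
Inverse metric: g^{θθ} = 1, g^{φφ} = 1/sin(θ)^2
R = g^{ij} R_{ij} = (1)(1) + (1/sin(θ)^2)(sin(θ)^2) = 2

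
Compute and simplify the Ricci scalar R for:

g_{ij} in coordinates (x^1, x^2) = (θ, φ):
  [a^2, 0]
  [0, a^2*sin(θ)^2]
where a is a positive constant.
Non-zero Christoffel symbols (Γ^k_{ij} = Γ^k_{ji}):
Γ^θ_{φ φ} = -sin(2*θ)/2
Γ^φ_{θ φ} = 1/tan(θ)
Ricci tensor (R_{ij} = R^k_{ikj}): R_{θθ} = 1, R_{θφ} = 0, R_{φφ} = sin(θ)^2
Inverse metric: g^{θθ} = 1/a^2, g^{φφ} = 1/(a^2*sin(θ)^2)
R = g^{ij} R_{ij} = (1/a^2)(1) + (1/(a^2*sin(θ)^2))(sin(θ)^2) = 2/a^2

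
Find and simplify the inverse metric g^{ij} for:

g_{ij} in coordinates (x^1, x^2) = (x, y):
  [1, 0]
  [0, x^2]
The metric is diagonal, so g^{ij} is diagonal with entries 1/g_{ii}: diag(1, 1/(x^2)).
g^{ij}:
  [1, 0]
  [0, 1/x^2]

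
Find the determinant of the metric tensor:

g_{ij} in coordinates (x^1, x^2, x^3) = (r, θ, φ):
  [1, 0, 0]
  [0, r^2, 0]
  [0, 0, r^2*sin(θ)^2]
Diagonal metric: det(g) = g_{11}·g_{22}·g_{33}
= (1)·(r^2)·(r^2*sin(θ)^2)
det(g) = r^4*sin(θ)^2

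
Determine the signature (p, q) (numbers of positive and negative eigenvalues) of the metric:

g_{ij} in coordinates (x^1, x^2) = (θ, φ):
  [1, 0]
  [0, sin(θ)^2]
The metric is diagonal, so its eigenvalues are the diagonal entries: 1, sin(θ)^2 (at a generic point, where coordinate-dependent entries are positive).
2 positive, 0 negative.
(2, 0) - Riemannian (positive definite)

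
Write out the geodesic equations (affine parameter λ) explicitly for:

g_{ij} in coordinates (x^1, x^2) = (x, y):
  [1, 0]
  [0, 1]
Geodesic equation: d^2x^k/dλ^2 + Γ^k_{ij} (dx^i/dλ)(dx^j/dλ) = 0.
All Christoffel symbols vanish, so the geodesics are straight lines:
d^2x/dλ^2 = 0
d^2y/dλ^2 = 0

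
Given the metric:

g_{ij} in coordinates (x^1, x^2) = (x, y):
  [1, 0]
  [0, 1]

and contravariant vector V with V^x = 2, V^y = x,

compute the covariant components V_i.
V_i = g_{ij} V^j:
V_x = (1)(2) + (0)(x) = 2
V_y = (0)(2) + (1)(x) = x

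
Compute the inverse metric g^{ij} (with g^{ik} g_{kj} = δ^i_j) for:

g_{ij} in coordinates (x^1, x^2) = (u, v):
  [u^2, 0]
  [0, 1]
The metric is diagonal, so g^{ij} is diagonal with entries 1/g_{ii}: diag(1/(u^2), 1).
g^{ij}:
  [1/u^2, 0]
  [0, 1]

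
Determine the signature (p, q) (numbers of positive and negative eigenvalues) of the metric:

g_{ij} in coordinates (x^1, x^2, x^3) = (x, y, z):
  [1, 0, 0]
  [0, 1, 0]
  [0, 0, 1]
The metric is diagonal, so its eigenvalues are the diagonal entries: 1, 1, 1 (at a generic point, where coordinate-dependent entries are positive).
3 positive, 0 negative.
(3, 0) - Riemannian (positive definite)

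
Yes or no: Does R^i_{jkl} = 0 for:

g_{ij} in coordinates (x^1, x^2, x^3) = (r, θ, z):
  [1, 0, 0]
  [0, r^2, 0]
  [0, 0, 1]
Non-zero Christoffel symbols:
Γ^r_{θ θ} = -r
Γ^θ_{r θ} = 1/r
Ricci tensor: R_{rr} = 0, R_{rθ} = 0, R_{rz} = 0, R_{θθ} = 0, R_{θz} = 0, R_{zz} = 0
All R_{ij} vanish; in 3 dimensions the Riemann tensor is fully determined by the Ricci tensor, so R^i_{jkl} = 0: the metric is flat (curvilinear coordinates on flat space).
Yes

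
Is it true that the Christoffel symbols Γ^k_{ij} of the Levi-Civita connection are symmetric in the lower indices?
The Levi-Civita connection is torsion-free, which is exactly Γ^k_{ij} = Γ^k_{ji}.
Yes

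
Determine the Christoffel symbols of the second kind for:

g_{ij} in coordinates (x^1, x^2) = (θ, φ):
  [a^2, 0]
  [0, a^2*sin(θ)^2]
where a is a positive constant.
Using Γ^k_{ij} = (1/2) g^{km} (∂_i g_{mj} + ∂_j g_{mi} - ∂_m g_{ij}); the metric is diagonal, so only the m = k term contributes.
Non-zero symbols (using the symmetry Γ^k_{ij} = Γ^k_{ji}):
Γ^θ_{φ φ} = (1/2) g^{θθ} (∂_φ g_{θφ} + ∂_φ g_{θφ} - ∂_θ g_{φφ}) = (1/2)(1/a^2)((0) + (0) - (a^2*sin(2*θ))) = -sin(2*θ)/2
Γ^φ_{θ φ} = (1/2) g^{φφ} (∂_θ g_{φφ} + ∂_φ g_{φθ} - ∂_φ g_{θφ}) = (1/2)(1/(a^2*sin(θ)^2))((a^2*sin(2*θ)) + (0) - (0)) = 1/tan(θ)
All other Christoffel symbols are zero.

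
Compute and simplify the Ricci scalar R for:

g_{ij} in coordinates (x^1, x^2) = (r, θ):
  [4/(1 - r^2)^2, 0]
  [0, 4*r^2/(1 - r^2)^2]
Non-zero Christoffel symbols (Γ^k_{ij} = Γ^k_{ji}):
Γ^r_{r r} = 2*r/(1 - r^2)
Γ^r_{θ θ} = (r^3 + r)/(r^2 - 1)
Γ^θ_{r θ} = (-r^2 - 1)/(r^3 - r)
Ricci tensor (R_{ij} = R^k_{ikj}): R_{rr} = -4/(r^2 - 1)^2, R_{rθ} = 0, R_{θθ} = -4*r^2/(r^2 - 1)^2
Inverse metric: g^{rr} = (1 - r^2)^2/4, g^{θθ} = (1 - r^2)^2/(4*r^2)
R = g^{ij} R_{ij} = ((1 - r^2)^2/4)(-4/(r^2 - 1)^2) + ((1 - r^2)^2/(4*r^2))(-4*r^2/(r^2 - 1)^2) = -2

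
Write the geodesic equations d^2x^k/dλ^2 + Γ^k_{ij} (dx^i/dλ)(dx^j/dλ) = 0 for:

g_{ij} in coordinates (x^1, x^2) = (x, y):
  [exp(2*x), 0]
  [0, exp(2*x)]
Geodesic equation: d^2x^k/dλ^2 + Γ^k_{ij} (dx^i/dλ)(dx^j/dλ) = 0.
Non-zero Christoffel symbols:
Γ^x_{x x} = 1
Γ^x_{y y} = -1
Γ^y_{x y} = 1
Substituting (the symmetric pair Γ^k_{ij}, Γ^k_{ji} combines into a factor 2):
d^2x/dλ^2 + (dx/dλ)^2 - (dy/dλ)^2 = 0
d^2y/dλ^2 + 2 (dx/dλ)(dy/dλ) = 0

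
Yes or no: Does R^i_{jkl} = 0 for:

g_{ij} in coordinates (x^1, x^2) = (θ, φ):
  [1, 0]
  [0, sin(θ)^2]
Non-zero Christoffel symbols:
Γ^θ_{φ φ} = -sin(2*θ)/2
Γ^φ_{θ φ} = 1/tan(θ)
Ricci tensor: R_{θθ} = 1, R_{θφ} = 0, R_{φφ} = sin(θ)^2
The Ricci tensor is non-zero, so the Riemann tensor is non-zero: not flat.
No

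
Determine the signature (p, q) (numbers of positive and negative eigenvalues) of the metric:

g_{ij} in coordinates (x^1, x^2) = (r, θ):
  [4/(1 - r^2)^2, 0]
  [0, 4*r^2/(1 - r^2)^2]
The metric is diagonal, so its eigenvalues are the diagonal entries: 4/(1 - r^2)^2, 4*r^2/(1 - r^2)^2 (at a generic point, where coordinate-dependent entries are positive).
2 positive, 0 negative.
(2, 0) - Riemannian (positive definite)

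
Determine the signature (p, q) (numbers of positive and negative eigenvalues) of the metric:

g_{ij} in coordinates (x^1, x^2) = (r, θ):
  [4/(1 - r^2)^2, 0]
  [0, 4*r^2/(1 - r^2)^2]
The metric is diagonal, so its eigenvalues are the diagonal entries: 4/(1 - r^2)^2, 4*r^2/(1 - r^2)^2 (at a generic point, where coordinate-dependent entries are positive).
2 positive, 0 negative.
(2, 0) - Riemannian (positive definite)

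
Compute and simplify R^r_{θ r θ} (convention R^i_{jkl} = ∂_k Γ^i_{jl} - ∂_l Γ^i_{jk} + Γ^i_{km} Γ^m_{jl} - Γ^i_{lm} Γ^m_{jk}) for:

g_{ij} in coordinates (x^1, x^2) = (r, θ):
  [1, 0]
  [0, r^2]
Non-zero Christoffel symbols (Γ^k_{ij} = Γ^k_{ji}):
Γ^r_{θ θ} = -r
Γ^θ_{r θ} = 1/r
R^r_{θ r θ} = ∂_r Γ^r_{θ θ} - ∂_θ Γ^r_{θ r} + Γ^r_{r m} Γ^m_{θ θ} - Γ^r_{θ m} Γ^m_{θ r}
  = (-1) - (0) + (0) - (-1) = 0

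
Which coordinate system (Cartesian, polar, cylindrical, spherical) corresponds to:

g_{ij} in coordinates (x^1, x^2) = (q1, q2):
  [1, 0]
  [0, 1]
All components are constant and the metric is the identity, i.e. orthonormal rectilinear coordinates.
Cartesian (2D) coordinates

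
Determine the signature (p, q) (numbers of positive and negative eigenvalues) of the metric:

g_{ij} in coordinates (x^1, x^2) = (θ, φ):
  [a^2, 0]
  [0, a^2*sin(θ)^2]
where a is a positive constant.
The metric is diagonal, so its eigenvalues are the diagonal entries: a^2, a^2*sin(θ)^2 (at a generic point, where coordinate-dependent entries are positive).
2 positive, 0 negative.
(2, 0) - Riemannian (positive definite)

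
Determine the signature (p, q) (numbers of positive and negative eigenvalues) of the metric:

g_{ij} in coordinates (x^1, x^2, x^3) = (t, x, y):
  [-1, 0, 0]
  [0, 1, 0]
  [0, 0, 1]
The metric is diagonal, so its eigenvalues are the diagonal entries: -1, 1, 1 (at a generic point, where coordinate-dependent entries are positive).
2 positive, 1 negative.
(2, 1) - Lorentzian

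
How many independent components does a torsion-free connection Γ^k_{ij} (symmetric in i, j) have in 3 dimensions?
Γ^k_{ij} has n choices for the upper index and n(n+1)/2 independent symmetric lower index pairs.
Total = 3 × 3×4/2 = 3 × 6 = 18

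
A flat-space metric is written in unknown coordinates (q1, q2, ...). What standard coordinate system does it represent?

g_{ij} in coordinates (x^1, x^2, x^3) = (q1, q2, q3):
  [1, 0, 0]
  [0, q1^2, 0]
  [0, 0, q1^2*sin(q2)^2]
The line element ds^2 = dq1^2 + q1^2 dq2^2 + q1^2 sin(q2)^2 dq3^2 is dr^2 + r^2 dθ^2 + r^2 sin(θ)^2 dφ^2 with q1 = r, q2 = θ, q3 = φ.
spherical coordinates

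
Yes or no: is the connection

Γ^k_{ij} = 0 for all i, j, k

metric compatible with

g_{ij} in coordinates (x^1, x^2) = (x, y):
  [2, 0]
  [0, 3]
Using ∇_k g_{ij} = ∂_k g_{ij} - Γ^m_{ki} g_{mj} - Γ^m_{kj} g_{im}:
e.g. ∇_y g_{xy} = (0) - (0) - (0) = 0
Every component ∇_k g_{ij} vanishes: the connection is metric compatible.
Yes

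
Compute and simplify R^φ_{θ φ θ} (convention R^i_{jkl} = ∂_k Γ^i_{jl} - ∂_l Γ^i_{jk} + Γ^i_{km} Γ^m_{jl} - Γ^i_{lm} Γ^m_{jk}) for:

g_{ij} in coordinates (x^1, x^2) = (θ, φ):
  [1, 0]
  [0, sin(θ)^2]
Non-zero Christoffel symbols (Γ^k_{ij} = Γ^k_{ji}):
Γ^θ_{φ φ} = -sin(2*θ)/2
Γ^φ_{θ φ} = 1/tan(θ)
R^φ_{θ φ θ} = ∂_φ Γ^φ_{θ θ} - ∂_θ Γ^φ_{θ φ} + Γ^φ_{φ m} Γ^m_{θ θ} - Γ^φ_{θ m} Γ^m_{θ φ}
  = (0) - (-1/sin(θ)^2) + (0) - (1/tan(θ)^2) = 1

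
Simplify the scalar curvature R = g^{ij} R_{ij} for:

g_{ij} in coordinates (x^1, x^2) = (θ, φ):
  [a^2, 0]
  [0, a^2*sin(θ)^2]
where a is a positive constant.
Non-zero Christoffel symbols (Γ^k_{ij} = Γ^k_{ji}):
Γ^θ_{φ φ} = -sin(2*θ)/2
Γ^φ_{θ φ} = 1/tan(θ)
Ricci tensor (R_{ij} = R^k_{ikj}): R_{θθ} = 1, R_{θφ} = 0, R_{φφ} = sin(θ)^2
Inverse metric: g^{θθ} = 1/a^2, g^{φφ} = 1/(a^2*sin(θ)^2)
R = g^{ij} R_{ij} = (1/a^2)(1) + (1/(a^2*sin(θ)^2))(sin(θ)^2) = 2/a^2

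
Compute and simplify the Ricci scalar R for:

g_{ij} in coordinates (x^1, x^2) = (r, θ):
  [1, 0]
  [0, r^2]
Non-zero Christoffel symbols (Γ^k_{ij} = Γ^k_{ji}):
Γ^r_{θ θ} = -r
Γ^θ_{r θ} = 1/r
Ricci tensor (R_{ij} = R^k_{ikj}): R_{rr} = 0, R_{rθ} = 0, R_{θθ} = 0
Inverse metric: g^{rr} = 1, g^{θθ} = 1/r^2
R = g^{ij} R_{ij} = (1)(0) + (1/r^2)(0) = 0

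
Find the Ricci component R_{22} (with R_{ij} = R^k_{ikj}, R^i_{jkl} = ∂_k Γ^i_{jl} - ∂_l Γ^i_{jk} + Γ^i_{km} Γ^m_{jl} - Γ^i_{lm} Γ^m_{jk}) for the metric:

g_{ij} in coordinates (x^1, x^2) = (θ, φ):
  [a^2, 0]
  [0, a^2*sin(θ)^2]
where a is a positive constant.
Non-zero Christoffel symbols (Γ^k_{ij} = Γ^k_{ji}):
Γ^θ_{φ φ} = -sin(2*θ)/2
Γ^φ_{θ φ} = 1/tan(θ)
R^θ_{φ θ φ} = ∂_θ Γ^θ_{φ φ} - ∂_φ Γ^θ_{φ θ} + Γ^θ_{θ m} Γ^m_{φ φ} - Γ^θ_{φ m} Γ^m_{φ θ}
  = (-cos(2*θ)) - (0) + (0) - (-cos(θ)^2) = sin(θ)^2
R^φ_{φ φ φ} = 0 (a repeated index in an antisymmetric pair)
R_{φφ} = R^θ_{φ θ φ} + R^φ_{φ φ φ} = (sin(θ)^2) + (0) = sin(θ)^2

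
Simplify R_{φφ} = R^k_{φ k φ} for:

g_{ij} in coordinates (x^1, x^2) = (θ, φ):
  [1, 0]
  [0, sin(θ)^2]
Non-zero Christoffel symbols (Γ^k_{ij} = Γ^k_{ji}):
Γ^θ_{φ φ} = -sin(2*θ)/2
Γ^φ_{θ φ} = 1/tan(θ)
R^θ_{φ θ φ} = ∂_θ Γ^θ_{φ φ} - ∂_φ Γ^θ_{φ θ} + Γ^θ_{θ m} Γ^m_{φ φ} - Γ^θ_{φ m} Γ^m_{φ θ}
  = (-cos(2*θ)) - (0) + (0) - (-cos(θ)^2) = sin(θ)^2
R^φ_{φ φ φ} = 0 (a repeated index in an antisymmetric pair)
R_{φφ} = R^θ_{φ θ φ} + R^φ_{φ φ φ} = (sin(θ)^2) + (0) = sin(θ)^2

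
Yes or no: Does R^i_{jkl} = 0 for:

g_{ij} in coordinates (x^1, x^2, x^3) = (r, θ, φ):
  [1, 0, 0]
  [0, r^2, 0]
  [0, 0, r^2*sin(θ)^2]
Non-zero Christoffel symbols:
Γ^r_{θ θ} = -r
Γ^r_{φ φ} = -r*sin(θ)^2
Γ^θ_{r θ} = 1/r
Γ^θ_{φ φ} = -sin(2*θ)/2
Γ^φ_{r φ} = 1/r
Γ^φ_{θ φ} = 1/tan(θ)
Ricci tensor: R_{rr} = 0, R_{rθ} = 0, R_{rφ} = 0, R_{θθ} = 0, R_{θφ} = 0, R_{φφ} = 0
All R_{ij} vanish; in 3 dimensions the Riemann tensor is fully determined by the Ricci tensor, so R^i_{jkl} = 0: the metric is flat (curvilinear coordinates on flat space).
Yes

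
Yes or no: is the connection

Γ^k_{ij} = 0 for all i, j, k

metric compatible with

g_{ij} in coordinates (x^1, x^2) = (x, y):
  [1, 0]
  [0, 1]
Using ∇_k g_{ij} = ∂_k g_{ij} - Γ^m_{ki} g_{mj} - Γ^m_{kj} g_{im}:
e.g. ∇_y g_{xy} = (0) - (0) - (0) = 0
Every component ∇_k g_{ij} vanishes: the connection is metric compatible.
Yes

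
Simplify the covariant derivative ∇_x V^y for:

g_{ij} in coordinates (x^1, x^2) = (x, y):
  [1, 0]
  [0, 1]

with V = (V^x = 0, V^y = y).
All Christoffel symbols are zero.
∇_x V^y = ∂_x V^y + Γ^y_{x j} V^j
  = (0) + (0)(0) + (0)(y)
  = 0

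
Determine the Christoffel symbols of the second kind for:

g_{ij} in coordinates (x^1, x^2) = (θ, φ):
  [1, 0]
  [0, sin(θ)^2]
Using Γ^k_{ij} = (1/2) g^{km} (∂_i g_{mj} + ∂_j g_{mi} - ∂_m g_{ij}); the metric is diagonal, so only the m = k term contributes.
Non-zero symbols (using the symmetry Γ^k_{ij} = Γ^k_{ji}):
Γ^θ_{φ φ} = (1/2) g^{θθ} (∂_φ g_{θφ} + ∂_φ g_{θφ} - ∂_θ g_{φφ}) = (1/2)(1)((0) + (0) - (sin(2*θ))) = -sin(2*θ)/2
Γ^φ_{θ φ} = (1/2) g^{φφ} (∂_θ g_{φφ} + ∂_φ g_{φθ} - ∂_φ g_{θφ}) = (1/2)(1/sin(θ)^2)((sin(2*θ)) + (0) - (0)) = 1/tan(θ)
All other Christoffel symbols are zero.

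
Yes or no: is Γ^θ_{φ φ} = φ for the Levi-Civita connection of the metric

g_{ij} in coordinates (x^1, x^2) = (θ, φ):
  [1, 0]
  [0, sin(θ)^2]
Γ^θ_{φ φ} = (1/2) g^{θθ} (∂_φ g_{θφ} + ∂_φ g_{θφ} - ∂_θ g_{φφ}) = (1/2)(1)((0) + (0) - (sin(2*θ))) = -sin(2*θ)/2
This differs from the proposed value φ.
No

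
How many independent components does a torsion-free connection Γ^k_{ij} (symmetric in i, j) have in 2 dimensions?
Γ^k_{ij} has n choices for the upper index and n(n+1)/2 independent symmetric lower index pairs.
Total = 2 × 2×3/2 = 2 × 3 = 6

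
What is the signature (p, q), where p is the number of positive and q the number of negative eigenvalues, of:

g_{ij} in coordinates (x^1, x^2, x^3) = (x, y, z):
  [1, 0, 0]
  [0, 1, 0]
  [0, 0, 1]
The metric is diagonal, so its eigenvalues are the diagonal entries: 1, 1, 1 (at a generic point, where coordinate-dependent entries are positive).
3 positive, 0 negative.
(3, 0) - Riemannian (positive definite)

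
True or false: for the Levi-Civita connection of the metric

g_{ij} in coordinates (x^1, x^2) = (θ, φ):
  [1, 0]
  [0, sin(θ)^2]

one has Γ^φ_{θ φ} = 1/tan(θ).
Γ^φ_{θ φ} = (1/2) g^{φφ} (∂_θ g_{φφ} + ∂_φ g_{φθ} - ∂_φ g_{θφ}) = (1/2)(1/sin(θ)^2)((sin(2*θ)) + (0) - (0)) = 1/tan(θ)
This equals the proposed value 1/tan(θ).
True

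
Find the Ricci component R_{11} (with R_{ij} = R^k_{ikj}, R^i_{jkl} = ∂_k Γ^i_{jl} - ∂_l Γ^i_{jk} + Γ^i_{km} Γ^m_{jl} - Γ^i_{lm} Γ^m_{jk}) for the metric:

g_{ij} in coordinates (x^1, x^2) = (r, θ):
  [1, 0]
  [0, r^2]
Non-zero Christoffel symbols (Γ^k_{ij} = Γ^k_{ji}):
Γ^r_{θ θ} = -r
Γ^θ_{r θ} = 1/r
R^r_{r r r} = 0 (a repeated index in an antisymmetric pair)
R^θ_{r θ r} = ∂_θ Γ^θ_{r r} - ∂_r Γ^θ_{r θ} + Γ^θ_{θ m} Γ^m_{r r} - Γ^θ_{r m} Γ^m_{r θ}
  = (0) - (-1/r^2) + (0) - (1/r^2) = 0
R_{rr} = R^r_{r r r} + R^θ_{r θ r} = (0) + (0) = 0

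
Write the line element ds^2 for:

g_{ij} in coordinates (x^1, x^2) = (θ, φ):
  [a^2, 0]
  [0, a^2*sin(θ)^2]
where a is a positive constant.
ds^2 = g_{ij} dx^i dx^j; only the non-zero components contribute.
ds^2 = a^2 dθ^2 + a^2*sin(θ)^2 dφ^2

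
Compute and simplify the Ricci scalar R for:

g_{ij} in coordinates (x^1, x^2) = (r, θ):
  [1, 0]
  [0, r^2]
Non-zero Christoffel symbols (Γ^k_{ij} = Γ^k_{ji}):
Γ^r_{θ θ} = -r
Γ^θ_{r θ} = 1/r
Ricci tensor (R_{ij} = R^k_{ikj}): R_{rr} = 0, R_{rθ} = 0, R_{θθ} = 0
Inverse metric: g^{rr} = 1, g^{θθ} = 1/r^2
R = g^{ij} R_{ij} = (1)(0) + (1/r^2)(0) = 0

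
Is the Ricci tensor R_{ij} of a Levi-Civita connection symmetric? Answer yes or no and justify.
R_{ij} = R^k_{ikj}; the pair symmetry R_{kilj} = R_{ljki} gives R_{ij} = R_{ji}.
Yes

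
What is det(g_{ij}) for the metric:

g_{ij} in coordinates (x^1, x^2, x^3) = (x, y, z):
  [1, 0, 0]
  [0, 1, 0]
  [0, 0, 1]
Diagonal metric: det(g) = g_{11}·g_{22}·g_{33}
= (1)·(1)·(1)
det(g) = 1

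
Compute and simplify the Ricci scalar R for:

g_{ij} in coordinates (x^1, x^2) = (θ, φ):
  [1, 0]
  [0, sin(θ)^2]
Non-zero Christoffel symbols (Γ^k_{ij} = Γ^k_{ji}):
Γ^θ_{φ φ} = -sin(2*θ)/2
Γ^φ_{θ φ} = 1/tan(θ)
Ricci tensor (R_{ij} = R^k_{ikj}): R_{θθ} = 1, R_{θφ} = 0, R_{φφ} = sin(θ)^2
Inverse metric: g^{θθ} = 1, g^{φφ} = 1/sin(θ)^2
R = g^{ij} R_{ij} = (1)(1) + (1/sin(θ)^2)(sin(θ)^2) = 2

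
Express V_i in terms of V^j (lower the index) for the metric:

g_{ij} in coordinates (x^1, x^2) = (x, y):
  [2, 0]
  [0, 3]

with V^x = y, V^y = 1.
V_i = g_{ij} V^j:
V_x = (2)(y) + (0)(1) = 2*y
V_y = (0)(y) + (3)(1) = 3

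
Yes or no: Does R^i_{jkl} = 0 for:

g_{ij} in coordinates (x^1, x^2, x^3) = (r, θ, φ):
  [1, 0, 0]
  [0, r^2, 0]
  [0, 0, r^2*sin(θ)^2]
Non-zero Christoffel symbols:
Γ^r_{θ θ} = -r
Γ^r_{φ φ} = -r*sin(θ)^2
Γ^θ_{r θ} = 1/r
Γ^θ_{φ φ} = -sin(2*θ)/2
Γ^φ_{r φ} = 1/r
Γ^φ_{θ φ} = 1/tan(θ)
Ricci tensor: R_{rr} = 0, R_{rθ} = 0, R_{rφ} = 0, R_{θθ} = 0, R_{θφ} = 0, R_{φφ} = 0
All R_{ij} vanish; in 3 dimensions the Riemann tensor is fully determined by the Ricci tensor, so R^i_{jkl} = 0: the metric is flat (curvilinear coordinates on flat space).
Yes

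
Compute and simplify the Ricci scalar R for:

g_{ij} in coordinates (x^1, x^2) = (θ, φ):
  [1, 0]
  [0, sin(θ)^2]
Non-zero Christoffel symbols (Γ^k_{ij} = Γ^k_{ji}):
Γ^θ_{φ φ} = -sin(2*θ)/2
Γ^φ_{θ φ} = 1/tan(θ)
Ricci tensor (R_{ij} = R^k_{ikj}): R_{θθ} = 1, R_{θφ} = 0, R_{φφ} = sin(θ)^2
Inverse metric: g^{θθ} = 1, g^{φφ} = 1/sin(θ)^2
R = g^{ij} R_{ij} = (1)(1) + (1/sin(θ)^2)(sin(θ)^2) = 2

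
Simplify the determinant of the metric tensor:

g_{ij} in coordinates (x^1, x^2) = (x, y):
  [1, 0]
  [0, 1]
For a 2×2 metric: det(g) = g_{11}·g_{22} - g_{12}·g_{21}
= (1)·(1) - (0)·(0)
= 1 - 0
det(g) = 1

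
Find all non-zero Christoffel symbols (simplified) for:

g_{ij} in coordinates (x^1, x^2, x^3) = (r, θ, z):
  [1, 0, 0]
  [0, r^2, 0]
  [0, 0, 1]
Using Γ^k_{ij} = (1/2) g^{km} (∂_i g_{mj} + ∂_j g_{mi} - ∂_m g_{ij}); the metric is diagonal, so only the m = k term contributes.
Non-zero symbols (using the symmetry Γ^k_{ij} = Γ^k_{ji}):
Γ^r_{θ θ} = (1/2) g^{rr} (∂_θ g_{rθ} + ∂_θ g_{rθ} - ∂_r g_{θθ}) = (1/2)(1)((0) + (0) - (2*r)) = -r
Γ^θ_{r θ} = (1/2) g^{θθ} (∂_r g_{θθ} + ∂_θ g_{θr} - ∂_θ g_{rθ}) = (1/2)(1/r^2)((2*r) + (0) - (0)) = 1/r
All other Christoffel symbols are zero.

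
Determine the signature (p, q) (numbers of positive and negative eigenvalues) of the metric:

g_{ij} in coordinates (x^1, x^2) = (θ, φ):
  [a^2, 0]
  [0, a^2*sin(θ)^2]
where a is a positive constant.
The metric is diagonal, so its eigenvalues are the diagonal entries: a^2, a^2*sin(θ)^2 (at a generic point, where coordinate-dependent entries are positive).
2 positive, 0 negative.
(2, 0) - Riemannian (positive definite)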